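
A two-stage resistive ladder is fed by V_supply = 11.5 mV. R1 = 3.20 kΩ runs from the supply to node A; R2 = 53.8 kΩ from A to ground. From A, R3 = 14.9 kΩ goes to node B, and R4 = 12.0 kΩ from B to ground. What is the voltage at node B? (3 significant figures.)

V_B ≈ 4.35 mV

Looking into the second stage from A: R3 + R4 = 26.90 kΩ appears in parallel with R2.
R2 ‖ (R3+R4) = 17.93 kΩ.
First divider: V_A = V_supply · 17.93/(3.20 + 17.93) = 9.759 mV.
Then the unloaded second divider: V_B = V_A × R4/(R3+R4) = 9.759 × 0.4461 = 4.353 mV.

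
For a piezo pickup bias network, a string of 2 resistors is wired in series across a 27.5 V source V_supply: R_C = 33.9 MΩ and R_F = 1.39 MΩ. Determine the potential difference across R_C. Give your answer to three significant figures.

Series total: ΣR = 33.9 + 1.39 = 35.29 MΩ.
V = V_supply · R/ΣR = 27.5 × 0.9606 = 26.42 V.

V ≈ 26.4 V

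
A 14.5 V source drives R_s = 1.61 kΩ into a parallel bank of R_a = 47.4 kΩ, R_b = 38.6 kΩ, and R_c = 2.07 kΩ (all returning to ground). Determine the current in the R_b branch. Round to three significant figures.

I ≈ 0.203 mA

Parallel bank: R_p = 1/(1/47.4 + 1/38.6 + 1/2.07) = 1.886 kΩ.
V_A by voltage divider: V_A = 14.5 × 1.886/(1.61 + 1.886) = 7.823 V.
I(R_b) = V_A / R_b = 7.823/38.6 = 0.2027 mA.
(Equivalently: I_total = 4.147 mA, then current-divider fraction G_k/ΣG = 0.04887.)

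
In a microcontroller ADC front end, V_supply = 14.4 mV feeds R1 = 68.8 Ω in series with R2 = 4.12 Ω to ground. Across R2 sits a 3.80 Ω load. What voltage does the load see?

First combine the lower leg with the load: R2 ‖ R_L = 1.977 Ω.
Then V_out = V_supply · R2'/(R1 + R2') = 14.4 × 1.977/70.78 = 0.4022 mV.
(Unloaded it would be 0.814 mV; the load pulls it down.)

V_out ≈ 0.402 mV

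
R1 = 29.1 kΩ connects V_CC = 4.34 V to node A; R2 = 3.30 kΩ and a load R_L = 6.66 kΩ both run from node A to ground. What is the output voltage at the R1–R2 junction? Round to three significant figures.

First combine the lower leg with the load: R2 ‖ R_L = 2.207 kΩ.
Now apply the divider: V_out = 4.34 × 0.07048 = 0.3059 V.
(Unloaded it would be 0.442 V; the load pulls it down.)

V_out ≈ 0.306 V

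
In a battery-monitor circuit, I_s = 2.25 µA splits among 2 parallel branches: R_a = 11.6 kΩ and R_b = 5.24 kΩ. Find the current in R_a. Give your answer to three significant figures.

Two-branch current divider: I_k = I_s · R_other/(R_1 + R_2).
I(R_a) = 2.25 × 5.24/(11.6 + 5.24) = 2.25 × 0.3112 = 0.7001 µA.

I ≈ 0.700 µA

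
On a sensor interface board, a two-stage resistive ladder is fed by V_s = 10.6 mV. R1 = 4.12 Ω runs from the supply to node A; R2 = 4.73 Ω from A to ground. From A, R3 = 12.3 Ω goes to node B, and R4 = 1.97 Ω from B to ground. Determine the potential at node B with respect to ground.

V_B ≈ 0.678 mV

Node A sees R2 in parallel with the series input of stage 2, R3 + R4 = 14.27 Ω.
Effective lower resistance at A: R2 ‖ 14.27 = 3.552 Ω.
So V_A = 10.6 × 0.4630 = 4.908 mV.
Stage 2 is unloaded, so V_B = V_A · R4/(R3+R4) = 4.908 × 1.97/14.27 = 0.6776 mV.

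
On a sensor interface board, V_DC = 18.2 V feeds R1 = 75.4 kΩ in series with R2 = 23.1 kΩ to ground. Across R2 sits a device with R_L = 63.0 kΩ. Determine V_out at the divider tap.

The load sits in parallel with R2, giving an effective lower resistance R2' = R2·R_L/(R2+R_L) = 16.90 kΩ.
Then V_out = V_DC · R2'/(R1 + R2') = 18.2 × 16.90/92.30 = 3.333 V.

V_out ≈ 3.33 V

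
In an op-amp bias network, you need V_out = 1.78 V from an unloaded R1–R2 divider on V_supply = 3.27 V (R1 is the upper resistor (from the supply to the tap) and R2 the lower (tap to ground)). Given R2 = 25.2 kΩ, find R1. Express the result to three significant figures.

R1 ≈ 21.1 kΩ

The divider ratio is R2/(R1+R2) = 1.78/3.27 = 0.5443.
Rearranging, R1 = R2·(1−k)/k = 25.2 × 0.8371 = 21.09 kΩ.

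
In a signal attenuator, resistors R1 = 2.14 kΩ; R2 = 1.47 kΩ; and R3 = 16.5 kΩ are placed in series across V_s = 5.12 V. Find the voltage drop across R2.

V ≈ 0.374 V

Series total: ΣR = 2.14 + 1.47 + 16.5 = 20.11 kΩ.
V = V_s · R/ΣR = 5.12 × 0.07310 = 0.3743 V.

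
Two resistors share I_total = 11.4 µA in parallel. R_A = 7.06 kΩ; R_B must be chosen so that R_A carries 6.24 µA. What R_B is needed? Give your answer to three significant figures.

R_B ≈ 8.54 kΩ

In a two-way split, I_A/I_total = R_B/(R_A + R_B).
6.24/11.4 = R_B/(R_A + R_B) → R_B = R_A · (0.5474)/(1 − 0.5474) = 7.06 × 1.209 = 8.538 kΩ.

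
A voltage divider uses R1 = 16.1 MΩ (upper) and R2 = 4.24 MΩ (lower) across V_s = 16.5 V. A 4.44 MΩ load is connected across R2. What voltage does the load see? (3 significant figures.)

V_out ≈ 1.96 V

The load sits in parallel with R2, giving an effective lower resistance R2' = R2·R_L/(R2+R_L) = 2.169 MΩ.
Voltage divider with the loaded lower leg: V_out = 16.5 × 2.169/(16.1 + 2.169) = 16.5 × 0.1187 = 1.959 V.
(Unloaded it would be 3.44 V; the load pulls it down.)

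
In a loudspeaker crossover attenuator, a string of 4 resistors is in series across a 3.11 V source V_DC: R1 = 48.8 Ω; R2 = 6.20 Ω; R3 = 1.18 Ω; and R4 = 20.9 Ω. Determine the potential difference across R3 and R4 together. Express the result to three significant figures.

Total series resistance ΣR = 48.8 + 6.20 + 1.18 + 20.9 = 77.08 Ω.
R_{R3..R4} = 1.18 + 20.9 = 22.08 Ω.
V = V_DC · R/ΣR = 3.11 × 0.2865 = 0.8909 V.

V ≈ 0.891 V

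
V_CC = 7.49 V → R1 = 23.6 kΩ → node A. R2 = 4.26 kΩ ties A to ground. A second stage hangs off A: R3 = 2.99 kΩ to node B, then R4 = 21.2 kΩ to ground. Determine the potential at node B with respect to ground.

The second stage (R3 + R4 = 24.19 kΩ) loads node A in parallel with R2.
R2 ‖ (R3+R4) = 3.622 kΩ.
V_A = 7.49 × 3.622/(23.6 + 3.622) = 0.9966 V.
V_B = V_A × 0.8764 = 0.8734 V.

V_B ≈ 0.873 V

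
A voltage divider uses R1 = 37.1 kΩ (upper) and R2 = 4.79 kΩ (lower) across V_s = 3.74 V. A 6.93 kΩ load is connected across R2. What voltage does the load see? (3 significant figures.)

V_out ≈ 0.265 V

First combine the lower leg with the load: R2 ‖ R_L = 2.832 kΩ.
Then V_out = V_s · R2'/(R1 + R2') = 3.74 × 2.832/39.93 = 0.2653 V.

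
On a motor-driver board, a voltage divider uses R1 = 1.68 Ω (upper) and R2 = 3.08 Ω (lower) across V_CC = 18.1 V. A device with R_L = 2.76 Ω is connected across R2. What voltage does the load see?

R2 ‖ R_L = (3.08 × 2.76)/(3.08 + 2.76) = 1.456 Ω.
Now apply the divider: V_out = 18.1 × 0.4642 = 8.402 V.

V_out ≈ 8.40 V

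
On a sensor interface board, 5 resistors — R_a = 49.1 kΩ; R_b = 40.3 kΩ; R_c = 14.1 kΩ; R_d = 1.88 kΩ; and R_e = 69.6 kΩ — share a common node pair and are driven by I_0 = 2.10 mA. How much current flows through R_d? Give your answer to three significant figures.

Total conductance ΣG = 1/49.1 + 1/40.3 + 1/14.1 + 1/1.88 + 1/69.6 = 0.6624 (units of 1/kΩ).
By the current-divider rule, I = I_0 · G_k/ΣG = 2.10 × 0.8030 = 1.686 mA.

I ≈ 1.69 mA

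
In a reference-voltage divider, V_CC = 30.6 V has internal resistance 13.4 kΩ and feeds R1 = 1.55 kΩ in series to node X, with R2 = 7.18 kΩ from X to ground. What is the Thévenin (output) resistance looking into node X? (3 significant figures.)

R1' = 13.4 + 1.55 = 14.95 kΩ (source resistance + R1).
Zeroing V_CC shorts the top of R1' to ground, so R_th = R1' ‖ R2 = 4.850 kΩ.

R_th ≈ 4.85 kΩ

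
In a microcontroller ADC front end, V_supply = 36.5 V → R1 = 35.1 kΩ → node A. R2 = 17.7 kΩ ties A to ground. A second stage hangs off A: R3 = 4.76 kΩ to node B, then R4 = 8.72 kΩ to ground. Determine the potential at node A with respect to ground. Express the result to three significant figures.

V_A ≈ 6.53 V

Looking into the second stage from A: R3 + R4 = 13.48 kΩ appears in parallel with R2.
Effective lower resistance at A: R2 ‖ 13.48 = 7.652 kΩ.
V_A = 36.5 × 7.652/(35.1 + 7.652) = 6.533 V.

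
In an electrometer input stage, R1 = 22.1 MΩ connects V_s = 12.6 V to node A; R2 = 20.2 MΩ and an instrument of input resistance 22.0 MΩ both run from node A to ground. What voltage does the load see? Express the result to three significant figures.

The load sits in parallel with R2, giving an effective lower resistance R2' = R2·R_L/(R2+R_L) = 10.53 MΩ.
Voltage divider with the loaded lower leg: V_out = 12.6 × 10.53/(22.1 + 10.53) = 12.6 × 0.3227 = 4.066 V.

V_out ≈ 4.07 V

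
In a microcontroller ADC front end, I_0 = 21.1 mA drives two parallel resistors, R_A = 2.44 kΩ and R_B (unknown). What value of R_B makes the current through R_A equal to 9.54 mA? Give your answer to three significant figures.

In a two-way split, I_A/I_0 = R_B/(R_A + R_B).
With f = 0.4521, R_B = R_A · f/(1−f) = 2.44 × 0.8253 = 2.014 kΩ.

R_B ≈ 2.01 kΩ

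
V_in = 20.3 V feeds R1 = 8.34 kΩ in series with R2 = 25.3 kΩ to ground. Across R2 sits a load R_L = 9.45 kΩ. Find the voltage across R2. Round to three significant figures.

V_out ≈ 9.18 V

The load sits in parallel with R2, giving an effective lower resistance R2' = R2·R_L/(R2+R_L) = 6.880 kΩ.
Voltage divider with the loaded lower leg: V_out = 20.3 × 6.880/(8.34 + 6.880) = 20.3 × 0.4520 = 9.176 V.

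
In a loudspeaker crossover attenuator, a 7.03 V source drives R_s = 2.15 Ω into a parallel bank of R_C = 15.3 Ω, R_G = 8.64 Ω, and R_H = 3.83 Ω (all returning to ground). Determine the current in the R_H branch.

I ≈ 0.941 A

Parallel bank: R_p = 1/(1/15.3 + 1/8.64 + 1/3.83) = 2.261 Ω.
V_A by voltage divider: V_A = 7.03 × 2.261/(2.15 + 2.261) = 3.604 V.
Branch current I = V_A/R_H = 3.604/3.83 = 0.9409 A.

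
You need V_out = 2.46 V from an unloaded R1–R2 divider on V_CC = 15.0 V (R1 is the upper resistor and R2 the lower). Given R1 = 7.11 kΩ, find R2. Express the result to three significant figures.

R2 ≈ 1.39 kΩ

Required fraction k = V_out/V_CC = 0.1640.
R2 = R1 · 0.1640/(1 − 0.1640) = 1.395 kΩ.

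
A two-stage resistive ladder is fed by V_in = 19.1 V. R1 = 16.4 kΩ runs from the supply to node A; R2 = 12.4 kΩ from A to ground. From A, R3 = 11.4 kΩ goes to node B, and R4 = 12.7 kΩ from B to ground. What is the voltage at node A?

The second stage (R3 + R4 = 24.10 kΩ) loads node A in parallel with R2.
Effective lower resistance at A: R2 ‖ 24.10 = 8.187 kΩ.
V_A = 19.1 × 8.187/(16.4 + 8.187) = 6.360 V.

V_A ≈ 6.36 V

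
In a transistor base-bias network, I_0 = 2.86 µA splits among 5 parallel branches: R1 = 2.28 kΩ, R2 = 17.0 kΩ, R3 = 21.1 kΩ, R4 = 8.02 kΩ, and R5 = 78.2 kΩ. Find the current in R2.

Total conductance ΣG = 1/2.28 + 1/17.0 + 1/21.1 + 1/8.02 + 1/78.2 = 0.6823 (units of 1/kΩ).
By the current-divider rule, I = I_0 · G_k/ΣG = 2.86 × 0.08621 = 0.2466 µA.

I ≈ 0.247 µA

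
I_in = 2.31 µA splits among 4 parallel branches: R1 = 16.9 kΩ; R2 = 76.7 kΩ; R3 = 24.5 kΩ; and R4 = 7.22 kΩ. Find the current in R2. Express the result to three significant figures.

I ≈ 0.120 µA

ΣG = 1/16.9 + 1/76.7 + 1/24.5 + 1/7.22 = 0.2515.
Current divider: I(R2) = I_in · G_k/ΣG = 2.31 × (0.01304/0.2515) = 2.31 × 0.05183 = 0.1197 µA.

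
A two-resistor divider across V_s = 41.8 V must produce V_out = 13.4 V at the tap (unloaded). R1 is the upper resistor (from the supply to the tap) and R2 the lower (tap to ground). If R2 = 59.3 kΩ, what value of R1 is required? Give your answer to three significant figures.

Required fraction k = V_out/V_s = 0.3206.
Rearranging, R1 = R2·(1−k)/k = 59.3 × 2.119 = 125.7 kΩ.

R1 ≈ 126 kΩ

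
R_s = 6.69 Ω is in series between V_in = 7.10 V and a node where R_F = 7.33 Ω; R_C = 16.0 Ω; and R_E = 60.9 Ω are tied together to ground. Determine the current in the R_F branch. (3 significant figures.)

I ≈ 0.397 A

Combine the parallel branches: R_p = (1/7.33 + 1/16.0 + 1/60.9)⁻¹ = 4.644 Ω.
Node voltage V_A = V_in · R_p/(R_s + R_p) = 7.10 × 0.4097 = 2.909 V.
I(R_F) = V_A / R_F = 2.909/7.33 = 0.3969 A.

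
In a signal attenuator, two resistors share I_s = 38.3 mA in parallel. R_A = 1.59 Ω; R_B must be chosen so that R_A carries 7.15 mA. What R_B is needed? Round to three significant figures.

In a two-way split, I_A/I_s = R_B/(R_A + R_B).
7.15/38.3 = R_B/(R_A + R_B) → R_B = R_A · (0.1867)/(1 − 0.1867) = 1.59 × 0.2295 = 0.3650 Ω.

R_B ≈ 0.365 Ω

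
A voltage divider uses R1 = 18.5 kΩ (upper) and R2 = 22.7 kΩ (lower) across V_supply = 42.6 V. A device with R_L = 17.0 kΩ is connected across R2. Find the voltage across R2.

First combine the lower leg with the load: R2 ‖ R_L = 9.720 kΩ.
Voltage divider with the loaded lower leg: V_out = 42.6 × 9.720/(18.5 + 9.720) = 42.6 × 0.3444 = 14.67 V.
(Unloaded it would be 23.5 V; the load pulls it down.)

V_out ≈ 14.7 V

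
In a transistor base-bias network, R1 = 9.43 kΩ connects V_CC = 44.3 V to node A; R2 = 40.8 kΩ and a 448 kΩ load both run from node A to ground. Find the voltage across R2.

The load sits in parallel with R2, giving an effective lower resistance R2' = R2·R_L/(R2+R_L) = 37.39 kΩ.
Now apply the divider: V_out = 44.3 × 0.7986 = 35.38 V.
(Unloaded it would be 36.0 V; the load pulls it down.)

V_out ≈ 35.4 V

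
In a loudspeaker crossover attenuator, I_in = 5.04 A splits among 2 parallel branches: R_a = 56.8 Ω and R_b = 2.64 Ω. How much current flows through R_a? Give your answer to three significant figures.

I ≈ 0.224 A

Two-branch current divider: I_k = I_in · R_other/(R_1 + R_2).
So I = 5.04 × 2.64/59.44 = 0.2238 A.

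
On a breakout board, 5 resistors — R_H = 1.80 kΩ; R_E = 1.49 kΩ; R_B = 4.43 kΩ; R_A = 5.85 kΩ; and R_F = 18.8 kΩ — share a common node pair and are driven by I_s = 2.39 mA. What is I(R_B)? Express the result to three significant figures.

I ≈ 0.322 mA

ΣG = 1/1.80 + 1/1.49 + 1/4.43 + 1/5.85 + 1/18.8 = 1.677.
R_B takes the fraction G_k/ΣG = 0.2257/1.677 = 0.1346, so I = 2.39 × 0.1346 = 0.3218 mA.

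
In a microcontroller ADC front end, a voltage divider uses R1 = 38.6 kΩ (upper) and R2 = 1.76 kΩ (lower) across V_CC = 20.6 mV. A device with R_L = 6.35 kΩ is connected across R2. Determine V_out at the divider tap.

V_out ≈ 0.710 mV

The load sits in parallel with R2, giving an effective lower resistance R2' = R2·R_L/(R2+R_L) = 1.378 kΩ.
Now apply the divider: V_out = 20.6 × 0.03447 = 0.7101 mV.
(Unloaded it would be 0.898 mV; the load pulls it down.)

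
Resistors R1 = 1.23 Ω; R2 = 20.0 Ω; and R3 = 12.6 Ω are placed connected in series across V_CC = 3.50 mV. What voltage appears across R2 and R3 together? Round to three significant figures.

ΣR = 1.23 + 20.0 + 12.6 = 33.83 Ω.
R_{R2..R3} = 20.0 + 12.6 = 32.60 Ω.
By the voltage-divider rule, V = 3.50 × 32.60/33.83 = 3.373 mV.

V ≈ 3.37 mV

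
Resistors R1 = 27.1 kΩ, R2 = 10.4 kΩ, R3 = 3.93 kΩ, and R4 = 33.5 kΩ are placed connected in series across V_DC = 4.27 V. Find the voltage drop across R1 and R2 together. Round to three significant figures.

V ≈ 2.14 V

Series total: ΣR = 27.1 + 10.4 + 3.93 + 33.5 = 74.93 kΩ.
R_{R1..R2} = 27.1 + 10.4 = 37.50 kΩ.
By the voltage-divider rule, V = 4.27 × 37.50/74.93 = 2.137 V.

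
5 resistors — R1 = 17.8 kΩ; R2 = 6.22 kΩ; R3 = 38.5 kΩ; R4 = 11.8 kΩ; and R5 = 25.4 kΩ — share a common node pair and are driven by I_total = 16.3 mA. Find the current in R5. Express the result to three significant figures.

Total conductance ΣG = 1/17.8 + 1/6.22 + 1/38.5 + 1/11.8 + 1/25.4 = 0.3670 (units of 1/kΩ).
Current divider: I(R5) = I_total · G_k/ΣG = 16.3 × (0.03937/0.3670) = 16.3 × 0.1073 = 1.748 mA.

I ≈ 1.75 mA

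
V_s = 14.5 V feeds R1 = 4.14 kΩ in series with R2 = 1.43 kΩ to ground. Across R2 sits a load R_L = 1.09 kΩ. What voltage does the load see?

First combine the lower leg with the load: R2 ‖ R_L = 0.6185 kΩ.
Voltage divider with the loaded lower leg: V_out = 14.5 × 0.6185/(4.14 + 0.6185) = 14.5 × 0.1300 = 1.885 V.
(Unloaded it would be 3.72 V; the load pulls it down.)

V_out ≈ 1.88 V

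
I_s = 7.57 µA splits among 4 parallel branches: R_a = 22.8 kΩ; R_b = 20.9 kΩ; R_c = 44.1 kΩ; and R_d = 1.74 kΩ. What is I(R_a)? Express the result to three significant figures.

ΣG = 1/22.8 + 1/20.9 + 1/44.1 + 1/1.74 = 0.6891.
R_a takes the fraction G_k/ΣG = 0.04386/0.6891 = 0.06365, so I = 7.57 × 0.06365 = 0.4818 µA.

I ≈ 0.482 µA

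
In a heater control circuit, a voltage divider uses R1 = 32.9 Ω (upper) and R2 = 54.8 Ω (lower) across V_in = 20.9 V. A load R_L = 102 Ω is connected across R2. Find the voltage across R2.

V_out ≈ 10.9 V

The load sits in parallel with R2, giving an effective lower resistance R2' = R2·R_L/(R2+R_L) = 35.65 Ω.
Now apply the divider: V_out = 20.9 × 0.5200 = 10.87 V.
(Unloaded it would be 13.1 V; the load pulls it down.)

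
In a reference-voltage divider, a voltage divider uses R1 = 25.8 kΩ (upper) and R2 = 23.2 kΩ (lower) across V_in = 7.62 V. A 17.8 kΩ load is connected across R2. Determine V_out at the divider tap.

V_out ≈ 2.14 V

R2 ‖ R_L = (23.2 × 17.8)/(23.2 + 17.8) = 10.07 kΩ.
Voltage divider with the loaded lower leg: V_out = 7.62 × 10.07/(25.8 + 10.07) = 7.62 × 0.2808 = 2.140 V.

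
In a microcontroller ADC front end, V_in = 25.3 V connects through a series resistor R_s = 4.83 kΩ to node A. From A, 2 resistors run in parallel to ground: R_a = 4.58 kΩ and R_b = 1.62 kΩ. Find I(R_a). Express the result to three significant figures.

I ≈ 1.10 mA

Equivalent of the parallel group: R_p = 1.197 kΩ.
V_A by voltage divider: V_A = 25.3 × 1.197/(4.83 + 1.197) = 5.024 V.
Branch current I = V_A/R_a = 5.024/4.58 = 1.097 mA.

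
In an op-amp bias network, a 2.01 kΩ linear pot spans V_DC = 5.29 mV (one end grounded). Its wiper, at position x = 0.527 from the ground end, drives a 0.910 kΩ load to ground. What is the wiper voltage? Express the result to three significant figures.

Lower segment x·R_p = 1.059 kΩ; upper segment (1−x)·R_p = 0.9507 kΩ.
R_L loads the lower segment: effective lower R = 0.4895 kΩ.
Then V_out = V_DC · 0.4895/(0.9507 + 0.4895) = 1.798 mV.
(Unloaded: V_out = x·V_DC = 2.79 mV.)

V_out ≈ 1.80 mV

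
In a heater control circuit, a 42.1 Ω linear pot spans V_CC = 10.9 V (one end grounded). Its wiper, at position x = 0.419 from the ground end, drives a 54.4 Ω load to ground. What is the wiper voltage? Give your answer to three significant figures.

V_out ≈ 3.84 V

Lower segment x·R_p = 17.64 Ω; upper segment (1−x)·R_p = 24.46 Ω.
Lower segment in parallel with the load: 17.64 ‖ 54.4 = 13.32 Ω.
Then V_out = V_CC · 13.32/(24.46 + 13.32) = 3.843 V.
(Unloaded: V_out = x·V_CC = 4.57 V.)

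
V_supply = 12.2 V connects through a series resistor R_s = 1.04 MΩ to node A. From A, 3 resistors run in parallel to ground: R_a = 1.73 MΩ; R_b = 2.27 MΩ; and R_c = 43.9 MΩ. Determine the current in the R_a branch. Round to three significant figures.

I ≈ 3.39 µA

Combine the parallel branches: R_p = (1/1.73 + 1/2.27 + 1/43.9)⁻¹ = 0.9603 MΩ.
V_A by voltage divider: V_A = 12.2 × 0.9603/(1.04 + 0.9603) = 5.857 V.
I(R_a) = V_A / R_a = 5.857/1.73 = 3.386 µA.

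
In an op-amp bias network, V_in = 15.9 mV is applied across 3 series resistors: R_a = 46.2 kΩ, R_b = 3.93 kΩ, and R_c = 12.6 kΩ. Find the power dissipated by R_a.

The common current is I = 15.9/62.73 = 0.2535 µA.
P(R_a) = I²·R_a = (0.2535)² × 46.2 = 2.968 nW.

P ≈ 2.97 nW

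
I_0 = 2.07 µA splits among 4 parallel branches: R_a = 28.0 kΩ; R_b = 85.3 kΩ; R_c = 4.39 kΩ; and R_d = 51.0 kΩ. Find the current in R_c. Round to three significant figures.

Conductances: ΣG = 1/28.0 + 1/85.3 + 1/4.39 + 1/51.0 = 0.2948 (1/kΩ).
R_c takes the fraction G_k/ΣG = 0.2278/0.2948 = 0.7726, so I = 2.07 × 0.7726 = 1.599 µA.

I ≈ 1.60 µA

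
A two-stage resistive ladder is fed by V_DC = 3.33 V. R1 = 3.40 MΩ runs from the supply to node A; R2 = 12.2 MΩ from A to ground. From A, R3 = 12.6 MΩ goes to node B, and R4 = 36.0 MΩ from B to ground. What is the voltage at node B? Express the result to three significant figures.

Looking into the second stage from A: R3 + R4 = 48.60 MΩ appears in parallel with R2.
Effective lower resistance at A: R2 ‖ 48.60 = 9.752 MΩ.
V_A = 3.33 × 9.752/(3.40 + 9.752) = 2.469 V.
V_B = V_A × 0.7407 = 1.829 V.

V_B ≈ 1.83 V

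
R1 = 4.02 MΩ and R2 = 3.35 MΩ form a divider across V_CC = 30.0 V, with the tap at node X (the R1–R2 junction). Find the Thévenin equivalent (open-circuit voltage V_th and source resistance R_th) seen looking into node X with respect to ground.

V_th ≈ 13.6 V, R_th ≈ 1.83 MΩ

V_th is the unloaded tap voltage: V_CC · R2/(R1+R2) = 30.0 × 0.4545 = 13.64 V.
With V_CC suppressed (replaced by a short), R_th = R1 ‖ R2 = (4.020 × 3.35)/(4.020 + 3.35) = 1.827 MΩ.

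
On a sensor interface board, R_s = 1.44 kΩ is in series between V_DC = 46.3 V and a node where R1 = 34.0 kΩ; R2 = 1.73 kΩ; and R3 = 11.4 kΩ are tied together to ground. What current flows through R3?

Equivalent of the parallel group: R_p = 1.439 kΩ.
V_A = 46.3 × 1.439/2.879 = 23.14 V.
Branch current I = V_A/R3 = 23.14/11.4 = 2.030 mA.

I ≈ 2.03 mA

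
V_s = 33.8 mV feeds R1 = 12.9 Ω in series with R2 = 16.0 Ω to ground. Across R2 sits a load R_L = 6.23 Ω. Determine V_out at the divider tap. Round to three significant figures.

First combine the lower leg with the load: R2 ‖ R_L = 4.484 Ω.
Then V_out = V_s · R2'/(R1 + R2') = 33.8 × 4.484/17.38 = 8.718 mV.

V_out ≈ 8.72 mV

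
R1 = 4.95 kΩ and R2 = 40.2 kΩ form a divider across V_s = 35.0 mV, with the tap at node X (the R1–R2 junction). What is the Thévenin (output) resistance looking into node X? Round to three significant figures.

R_th ≈ 4.41 kΩ

With V_s suppressed (replaced by a short), R_th = R1 ‖ R2 = (4.950 × 40.2)/(4.950 + 40.2) = 4.407 kΩ.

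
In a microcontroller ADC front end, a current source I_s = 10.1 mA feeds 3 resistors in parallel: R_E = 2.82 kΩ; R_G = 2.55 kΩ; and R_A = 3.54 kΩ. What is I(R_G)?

I ≈ 3.85 mA

Total conductance ΣG = 1/2.82 + 1/2.55 + 1/3.54 = 1.029 (units of 1/kΩ).
By the current-divider rule, I = I_s · G_k/ΣG = 10.1 × 0.3810 = 3.848 mA.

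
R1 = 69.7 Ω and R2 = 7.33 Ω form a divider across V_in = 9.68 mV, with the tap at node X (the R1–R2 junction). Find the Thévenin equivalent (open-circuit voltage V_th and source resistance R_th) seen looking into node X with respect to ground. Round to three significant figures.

V_th ≈ 0.921 mV, R_th ≈ 6.63 Ω

With X open, the divider is unloaded: V_th = 9.68 × 7.33/77.03 = 0.9211 mV.
Zeroing V_in shorts the top of R1 to ground, so R_th = R1 ‖ R2 = 6.632 Ω.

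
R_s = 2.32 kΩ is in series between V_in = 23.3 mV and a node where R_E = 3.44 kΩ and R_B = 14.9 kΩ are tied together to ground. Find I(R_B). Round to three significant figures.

Equivalent of the parallel group: R_p = 2.795 kΩ.
V_A by voltage divider: V_A = 23.3 × 2.795/(2.32 + 2.795) = 12.73 mV.
I(R_B) = V_A / R_B = 12.73/14.9 = 0.8545 µA.
(Equivalently: I_total = 4.555 µA, then current-divider fraction G_k/ΣG = 0.1876.)

I ≈ 0.854 µA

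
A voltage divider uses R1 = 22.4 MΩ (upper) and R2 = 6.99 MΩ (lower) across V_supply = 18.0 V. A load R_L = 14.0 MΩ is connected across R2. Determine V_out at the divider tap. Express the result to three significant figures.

R2 ‖ R_L = (6.99 × 14.0)/(6.99 + 14.0) = 4.662 MΩ.
Then V_out = V_supply · R2'/(R1 + R2') = 18.0 × 4.662/27.06 = 3.101 V.
(Unloaded it would be 4.28 V; the load pulls it down.)

V_out ≈ 3.10 V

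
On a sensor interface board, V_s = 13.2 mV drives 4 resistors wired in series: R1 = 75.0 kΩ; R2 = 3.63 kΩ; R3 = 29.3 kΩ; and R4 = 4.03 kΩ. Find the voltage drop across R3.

Total series resistance ΣR = 75.0 + 3.63 + 29.3 + 4.03 = 112.0 kΩ.
By the voltage-divider rule, V = 13.2 × 29.30/112.0 = 3.454 mV.

V ≈ 3.45 mV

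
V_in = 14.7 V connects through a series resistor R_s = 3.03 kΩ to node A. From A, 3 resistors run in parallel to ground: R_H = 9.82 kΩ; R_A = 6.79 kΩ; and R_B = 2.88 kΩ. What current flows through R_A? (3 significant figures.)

Equivalent of the parallel group: R_p = 1.677 kΩ.
V_A = 14.7 × 1.677/4.707 = 5.237 V.
Branch current I = V_A/R_A = 5.237/6.79 = 0.7713 mA.

I ≈ 0.771 mA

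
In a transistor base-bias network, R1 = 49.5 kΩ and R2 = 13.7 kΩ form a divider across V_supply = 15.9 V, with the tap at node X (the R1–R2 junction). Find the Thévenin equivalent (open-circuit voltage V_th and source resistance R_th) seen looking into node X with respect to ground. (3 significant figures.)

With X open, the divider is unloaded: V_th = 15.9 × 13.7/63.20 = 3.447 V.
With V_supply suppressed (replaced by a short), R_th = R1 ‖ R2 = (49.50 × 13.7)/(49.50 + 13.7) = 10.73 kΩ.

V_th ≈ 3.45 V, R_th ≈ 10.7 kΩ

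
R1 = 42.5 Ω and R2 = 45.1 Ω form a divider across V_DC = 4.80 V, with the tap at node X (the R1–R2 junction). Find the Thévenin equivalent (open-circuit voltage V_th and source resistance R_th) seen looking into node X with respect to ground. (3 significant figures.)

V_th ≈ 2.47 V, R_th ≈ 21.9 Ω

With X open, the divider is unloaded: V_th = 4.80 × 45.1/87.60 = 2.471 V.
With V_DC suppressed (replaced by a short), R_th = R1 ‖ R2 = (42.50 × 45.1)/(42.50 + 45.1) = 21.88 Ω.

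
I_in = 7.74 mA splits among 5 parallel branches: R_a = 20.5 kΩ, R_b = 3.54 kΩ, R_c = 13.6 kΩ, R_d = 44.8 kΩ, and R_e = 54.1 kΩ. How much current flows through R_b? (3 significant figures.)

I ≈ 4.91 mA

Conductances: ΣG = 1/20.5 + 1/3.54 + 1/13.6 + 1/44.8 + 1/54.1 = 0.4456 (1/kΩ).
By the current-divider rule, I = I_in · G_k/ΣG = 7.74 × 0.6339 = 4.907 mA.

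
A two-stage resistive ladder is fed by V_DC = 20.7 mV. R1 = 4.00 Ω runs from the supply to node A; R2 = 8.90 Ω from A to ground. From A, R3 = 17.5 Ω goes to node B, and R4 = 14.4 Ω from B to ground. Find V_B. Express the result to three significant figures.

V_B ≈ 5.93 mV

The second stage (R3 + R4 = 31.90 Ω) loads node A in parallel with R2.
Effective lower resistance at A: R2 ‖ 31.90 = 6.959 Ω.
So V_A = 20.7 × 0.6350 = 13.14 mV.
V_B = V_A × 0.4514 = 5.933 mV.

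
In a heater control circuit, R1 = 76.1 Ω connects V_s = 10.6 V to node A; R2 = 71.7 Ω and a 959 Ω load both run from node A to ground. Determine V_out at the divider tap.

R2 ‖ R_L = (71.7 × 959)/(71.7 + 959) = 66.71 Ω.
Now apply the divider: V_out = 10.6 × 0.4671 = 4.952 V.

V_out ≈ 4.95 V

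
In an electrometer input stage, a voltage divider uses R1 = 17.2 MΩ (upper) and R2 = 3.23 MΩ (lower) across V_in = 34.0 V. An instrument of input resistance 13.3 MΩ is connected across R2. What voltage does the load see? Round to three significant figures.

First combine the lower leg with the load: R2 ‖ R_L = 2.599 MΩ.
Now apply the divider: V_out = 34.0 × 0.1313 = 4.463 V.
(Unloaded it would be 5.38 V; the load pulls it down.)

V_out ≈ 4.46 V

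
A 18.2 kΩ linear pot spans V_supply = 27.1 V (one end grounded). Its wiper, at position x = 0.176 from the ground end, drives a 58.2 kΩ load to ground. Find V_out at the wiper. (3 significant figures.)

V_out ≈ 4.56 V

Lower segment x·R_p = 3.203 kΩ; upper segment (1−x)·R_p = 15.00 kΩ.
(x·R_p) ‖ R_L = 3.036 kΩ.
V_out = 27.1 × 3.036/(15.00 + 3.036) = 4.563 V.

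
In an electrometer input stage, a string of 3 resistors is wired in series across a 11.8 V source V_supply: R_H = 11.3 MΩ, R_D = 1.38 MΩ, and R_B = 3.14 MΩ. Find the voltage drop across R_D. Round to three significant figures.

ΣR = 11.3 + 1.38 + 3.14 = 15.82 MΩ.
By the voltage-divider rule, V = 11.8 × 1.380/15.82 = 1.029 V.

V ≈ 1.03 V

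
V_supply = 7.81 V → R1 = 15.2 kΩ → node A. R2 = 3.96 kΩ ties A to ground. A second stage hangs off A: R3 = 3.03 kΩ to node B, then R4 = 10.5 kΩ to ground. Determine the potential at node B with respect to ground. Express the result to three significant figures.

The second stage (R3 + R4 = 13.53 kΩ) loads node A in parallel with R2.
R2 ‖ (R3+R4) = 3.063 kΩ.
So V_A = 7.81 × 0.1677 = 1.310 V.
Then the unloaded second divider: V_B = V_A × R4/(R3+R4) = 1.310 × 0.7761 = 1.017 V.

V_B ≈ 1.02 V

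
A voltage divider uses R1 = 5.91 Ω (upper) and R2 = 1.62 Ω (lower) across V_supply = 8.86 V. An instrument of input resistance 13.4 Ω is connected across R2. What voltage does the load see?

V_out ≈ 1.74 V

The load sits in parallel with R2, giving an effective lower resistance R2' = R2·R_L/(R2+R_L) = 1.445 Ω.
Then V_out = V_supply · R2'/(R1 + R2') = 8.86 × 1.445/7.355 = 1.741 V.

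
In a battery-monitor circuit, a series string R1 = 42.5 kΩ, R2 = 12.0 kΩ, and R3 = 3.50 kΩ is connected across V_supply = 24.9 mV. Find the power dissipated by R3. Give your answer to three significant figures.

The common current is I = 24.9/58.00 = 0.4293 µA.
V(R3) = I·R = 1.503 mV; P = V·I = 1.503 × 0.4293 = 0.6451 nW.

P ≈ 0.645 nW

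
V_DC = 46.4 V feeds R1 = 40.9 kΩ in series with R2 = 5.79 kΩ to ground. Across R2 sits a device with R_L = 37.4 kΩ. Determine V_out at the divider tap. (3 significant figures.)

V_out ≈ 5.07 V

First combine the lower leg with the load: R2 ‖ R_L = 5.014 kΩ.
Then V_out = V_DC · R2'/(R1 + R2') = 46.4 × 5.014/45.91 = 5.067 V.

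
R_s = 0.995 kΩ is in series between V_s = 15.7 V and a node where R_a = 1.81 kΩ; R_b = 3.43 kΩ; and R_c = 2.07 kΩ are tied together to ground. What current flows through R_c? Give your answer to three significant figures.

Equivalent of the parallel group: R_p = 0.7535 kΩ.
Node voltage V_A = V_s · R_p/(R_s + R_p) = 15.7 × 0.4309 = 6.766 V.
Branch current I = V_A/R_c = 6.766/2.07 = 3.269 mA.
(Equivalently: I_total = 8.979 mA, then current-divider fraction G_k/ΣG = 0.3640.)

I ≈ 3.27 mA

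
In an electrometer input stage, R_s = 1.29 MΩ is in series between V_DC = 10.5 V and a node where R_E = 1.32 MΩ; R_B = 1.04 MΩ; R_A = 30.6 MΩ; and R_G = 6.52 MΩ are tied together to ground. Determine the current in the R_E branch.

I ≈ 2.30 µA

Combine the parallel branches: R_p = (1/1.32 + 1/1.04 + 1/30.6 + 1/6.52)⁻¹ = 0.5249 MΩ.
V_A by voltage divider: V_A = 10.5 × 0.5249/(1.29 + 0.5249) = 3.037 V.
Branch current I = V_A/R_E = 3.037/1.32 = 2.301 µA.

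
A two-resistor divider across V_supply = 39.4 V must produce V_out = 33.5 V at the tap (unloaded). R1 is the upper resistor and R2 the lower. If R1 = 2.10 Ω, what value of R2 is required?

V_out/V_supply = R2/(R1+R2) = 0.8503.
So R2 = R1 · V_out/(V_supply − V_out) = 2.10 × 33.5/(39.4 − 33.5) = 2.10 × 5.678 = 11.92 Ω.

R2 ≈ 11.9 Ω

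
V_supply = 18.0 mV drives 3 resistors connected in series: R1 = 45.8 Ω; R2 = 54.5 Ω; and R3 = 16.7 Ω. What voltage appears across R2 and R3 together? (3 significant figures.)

Series total: ΣR = 45.8 + 54.5 + 16.7 = 117.0 Ω.
R_{R2..R3} = 54.5 + 16.7 = 71.20 Ω.
V = V_supply · R/ΣR = 18.0 × 0.6085 = 10.95 mV.

V ≈ 11.0 mV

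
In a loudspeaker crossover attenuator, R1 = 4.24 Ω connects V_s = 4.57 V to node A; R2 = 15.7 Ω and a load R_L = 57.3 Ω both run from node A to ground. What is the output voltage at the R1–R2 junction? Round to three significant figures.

V_out ≈ 3.40 V

R2 ‖ R_L = (15.7 × 57.3)/(15.7 + 57.3) = 12.32 Ω.
Now apply the divider: V_out = 4.57 × 0.7440 = 3.400 V.
(Unloaded it would be 3.60 V; the load pulls it down.)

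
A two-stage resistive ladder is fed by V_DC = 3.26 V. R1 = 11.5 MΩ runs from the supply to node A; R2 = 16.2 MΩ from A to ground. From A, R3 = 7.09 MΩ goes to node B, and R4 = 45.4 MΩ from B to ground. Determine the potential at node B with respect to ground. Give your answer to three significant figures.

Looking into the second stage from A: R3 + R4 = 52.49 MΩ appears in parallel with R2.
R2 ‖ (R3+R4) = 12.38 MΩ.
First divider: V_A = V_DC · 12.38/(11.5 + 12.38) = 1.690 V.
Stage 2 is unloaded, so V_B = V_A · R4/(R3+R4) = 1.690 × 45.4/52.49 = 1.462 V.

V_B ≈ 1.46 V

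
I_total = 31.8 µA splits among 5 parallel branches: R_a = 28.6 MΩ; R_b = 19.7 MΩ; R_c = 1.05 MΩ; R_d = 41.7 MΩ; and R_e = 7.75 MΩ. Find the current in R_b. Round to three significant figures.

I ≈ 1.36 µA

Conductances: ΣG = 1/28.6 + 1/19.7 + 1/1.05 + 1/41.7 + 1/7.75 = 1.191 (1/MΩ).
Current divider: I(R_b) = I_total · G_k/ΣG = 31.8 × (0.05076/1.191) = 31.8 × 0.04262 = 1.355 µA.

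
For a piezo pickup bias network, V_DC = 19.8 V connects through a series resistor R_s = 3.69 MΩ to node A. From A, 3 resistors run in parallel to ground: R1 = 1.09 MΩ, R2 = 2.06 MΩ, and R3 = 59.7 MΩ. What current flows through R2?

Parallel bank: R_p = 1/(1/1.09 + 1/2.06 + 1/59.7) = 0.7044 MΩ.
Node voltage V_A = V_DC · R_p/(R_s + R_p) = 19.8 × 0.1603 = 3.174 V.
Branch current I = V_A/R2 = 3.174/2.06 = 1.541 µA.
(Equivalently: I_total = 4.506 µA, then current-divider fraction G_k/ΣG = 0.3419.)

I ≈ 1.54 µA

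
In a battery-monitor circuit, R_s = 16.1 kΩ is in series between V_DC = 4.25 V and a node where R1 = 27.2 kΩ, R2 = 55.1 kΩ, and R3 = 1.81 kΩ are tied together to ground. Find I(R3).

Parallel bank: R_p = 1/(1/27.2 + 1/55.1 + 1/1.81) = 1.646 kΩ.
Node voltage V_A = V_DC · R_p/(R_s + R_p) = 4.25 × 0.09277 = 0.3943 V.
Branch current I = V_A/R3 = 0.3943/1.81 = 0.2178 mA.
(Equivalently: I_total = 0.2395 mA, then current-divider fraction G_k/ΣG = 0.9096.)

I ≈ 0.218 mA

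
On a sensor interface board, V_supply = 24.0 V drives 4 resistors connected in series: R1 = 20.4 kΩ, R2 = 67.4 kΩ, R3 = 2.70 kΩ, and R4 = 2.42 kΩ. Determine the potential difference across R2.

V ≈ 17.4 V

ΣR = 20.4 + 67.4 + 2.70 + 2.42 = 92.92 kΩ.
V = V_supply · R/ΣR = 24.0 × 0.7254 = 17.41 V.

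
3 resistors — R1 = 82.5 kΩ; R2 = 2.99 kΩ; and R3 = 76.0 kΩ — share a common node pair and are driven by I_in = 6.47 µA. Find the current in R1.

ΣG = 1/82.5 + 1/2.99 + 1/76.0 = 0.3597.
R1 takes the fraction G_k/ΣG = 0.01212/0.3597 = 0.03370, so I = 6.47 × 0.03370 = 0.2180 µA.

I ≈ 0.218 µA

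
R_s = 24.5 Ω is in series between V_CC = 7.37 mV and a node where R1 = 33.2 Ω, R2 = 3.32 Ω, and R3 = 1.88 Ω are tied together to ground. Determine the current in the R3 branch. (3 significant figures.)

Equivalent of the parallel group: R_p = 1.158 Ω.
Node voltage V_A = V_CC · R_p/(R_s + R_p) = 7.37 × 0.04515 = 0.3327 mV.
Branch current I = V_A/R3 = 0.3327/1.88 = 0.1770 mA.
(Check via current divider: I_total = 0.2872 mA; share G_k/ΣG = 0.6162 → same result.)

I ≈ 0.177 mA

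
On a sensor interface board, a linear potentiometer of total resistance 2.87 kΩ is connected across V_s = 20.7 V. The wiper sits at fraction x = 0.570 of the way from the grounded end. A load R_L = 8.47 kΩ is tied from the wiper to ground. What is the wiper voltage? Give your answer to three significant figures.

Lower segment x·R_p = 1.636 kΩ; upper segment (1−x)·R_p = 1.234 kΩ.
(x·R_p) ‖ R_L = 1.371 kΩ.
V_out = 20.7 × 1.371/(1.234 + 1.371) = 10.89 V.
(Unloaded: V_out = x·V_s = 11.8 V.)

V_out ≈ 10.9 V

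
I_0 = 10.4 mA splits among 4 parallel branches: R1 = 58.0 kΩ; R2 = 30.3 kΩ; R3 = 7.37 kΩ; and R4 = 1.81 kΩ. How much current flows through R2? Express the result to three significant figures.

I ≈ 0.465 mA

Conductances: ΣG = 1/58.0 + 1/30.3 + 1/7.37 + 1/1.81 = 0.7384 (1/kΩ).
By the current-divider rule, I = I_0 · G_k/ΣG = 10.4 × 0.04469 = 0.4648 mA.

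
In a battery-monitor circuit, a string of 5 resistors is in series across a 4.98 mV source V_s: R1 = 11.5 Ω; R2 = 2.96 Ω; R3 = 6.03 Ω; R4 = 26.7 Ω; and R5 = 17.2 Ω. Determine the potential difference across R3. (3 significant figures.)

Total series resistance ΣR = 11.5 + 2.96 + 6.03 + 26.7 + 17.2 = 64.39 Ω.
Voltage divider: V = V_s · (6.030 / 64.39) = 4.98 × 0.09365 = 0.4664 mV.

V ≈ 0.466 mV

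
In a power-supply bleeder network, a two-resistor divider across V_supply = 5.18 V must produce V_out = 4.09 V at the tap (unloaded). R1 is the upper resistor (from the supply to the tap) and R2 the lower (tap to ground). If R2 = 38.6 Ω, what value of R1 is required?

The divider ratio is R2/(R1+R2) = 4.09/5.18 = 0.7896.
R1 = R2·(1/k − 1) = 38.6 × 0.2665 = 10.29 Ω.

R1 ≈ 10.3 Ω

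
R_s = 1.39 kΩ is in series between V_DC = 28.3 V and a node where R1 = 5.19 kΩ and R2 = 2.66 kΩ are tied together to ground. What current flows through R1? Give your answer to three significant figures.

Combine the parallel branches: R_p = (1/5.19 + 1/2.66)⁻¹ = 1.759 kΩ.
Node voltage V_A = V_DC · R_p/(R_s + R_p) = 28.3 × 0.5585 = 15.81 V.
Branch current I = V_A/R1 = 15.81/5.19 = 3.046 mA.

I ≈ 3.05 mA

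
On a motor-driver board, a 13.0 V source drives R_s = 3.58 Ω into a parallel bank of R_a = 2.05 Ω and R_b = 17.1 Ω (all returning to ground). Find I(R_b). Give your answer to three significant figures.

Equivalent of the parallel group: R_p = 1.831 Ω.
V_A = 13.0 × 1.831/5.411 = 4.398 V.
Branch current I = V_A/R_b = 4.398/17.1 = 0.2572 A.

I ≈ 0.257 A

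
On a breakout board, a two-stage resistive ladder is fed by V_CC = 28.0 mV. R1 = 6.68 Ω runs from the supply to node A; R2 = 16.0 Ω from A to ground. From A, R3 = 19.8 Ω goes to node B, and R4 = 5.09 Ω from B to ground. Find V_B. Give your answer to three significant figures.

Node A sees R2 in parallel with the series input of stage 2, R3 + R4 = 24.89 Ω.
R2 ‖ (R3+R4) = 9.739 Ω.
V_A = 28.0 × 9.739/(6.68 + 9.739) = 16.61 mV.
Stage 2 is unloaded, so V_B = V_A · R4/(R3+R4) = 16.61 × 5.09/24.89 = 3.396 mV.

V_B ≈ 3.40 mV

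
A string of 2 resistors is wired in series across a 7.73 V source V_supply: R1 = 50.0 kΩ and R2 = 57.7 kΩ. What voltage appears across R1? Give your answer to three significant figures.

Total series resistance ΣR = 50.0 + 57.7 = 107.7 kΩ.
By the voltage-divider rule, V = 7.73 × 50.00/107.7 = 3.589 V.

V ≈ 3.59 V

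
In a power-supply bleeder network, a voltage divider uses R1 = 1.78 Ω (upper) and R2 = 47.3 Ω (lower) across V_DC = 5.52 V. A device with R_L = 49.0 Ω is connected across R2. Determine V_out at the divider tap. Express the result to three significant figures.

V_out ≈ 5.14 V

R2 ‖ R_L = (47.3 × 49.0)/(47.3 + 49.0) = 24.07 Ω.
Now apply the divider: V_out = 5.52 × 0.9311 = 5.140 V.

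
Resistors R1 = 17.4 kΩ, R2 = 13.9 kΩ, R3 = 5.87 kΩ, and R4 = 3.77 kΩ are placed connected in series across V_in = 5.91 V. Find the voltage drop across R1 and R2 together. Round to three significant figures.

V ≈ 4.52 V

ΣR = 17.4 + 13.9 + 5.87 + 3.77 = 40.94 kΩ.
R_{R1..R2} = 17.4 + 13.9 = 31.30 kΩ.
Voltage divider: V = V_in · (31.30 / 40.94) = 5.91 × 0.7645 = 4.518 V.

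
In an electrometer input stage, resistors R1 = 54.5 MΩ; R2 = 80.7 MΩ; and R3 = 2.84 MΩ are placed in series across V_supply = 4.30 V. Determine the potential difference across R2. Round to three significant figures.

V ≈ 2.51 V

ΣR = 54.5 + 80.7 + 2.84 = 138.0 MΩ.
By the voltage-divider rule, V = 4.30 × 80.70/138.0 = 2.514 V.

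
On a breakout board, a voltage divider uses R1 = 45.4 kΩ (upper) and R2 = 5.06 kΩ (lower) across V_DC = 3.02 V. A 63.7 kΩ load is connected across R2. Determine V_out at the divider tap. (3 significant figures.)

First combine the lower leg with the load: R2 ‖ R_L = 4.688 kΩ.
Now apply the divider: V_out = 3.02 × 0.09359 = 0.2826 V.
(Unloaded it would be 0.303 V; the load pulls it down.)

V_out ≈ 0.283 V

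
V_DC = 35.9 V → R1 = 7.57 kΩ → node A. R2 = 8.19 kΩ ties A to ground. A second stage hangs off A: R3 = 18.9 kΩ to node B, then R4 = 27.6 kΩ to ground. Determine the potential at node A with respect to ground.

Looking into the second stage from A: R3 + R4 = 46.50 kΩ appears in parallel with R2.
R2 ‖ (R3+R4) = 6.964 kΩ.
First divider: V_A = V_DC · 6.964/(7.57 + 6.964) = 17.20 V.

V_A ≈ 17.2 V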